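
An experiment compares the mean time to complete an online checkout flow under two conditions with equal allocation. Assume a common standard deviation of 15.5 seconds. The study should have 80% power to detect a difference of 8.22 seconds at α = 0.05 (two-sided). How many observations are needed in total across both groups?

112 total

For two equal groups, n per group = 2·((z_{α/2} + z_β)·σ/δ)².
z_{α/2} = 1.960; z_β = 0.842 (power 80%).
n = 2 × (2.802 × 15.5 / 8.22)² = 2 × 27.92 = 55.84
Round up: n = 56 per group.
Total across both groups: 2 × 56 = 112.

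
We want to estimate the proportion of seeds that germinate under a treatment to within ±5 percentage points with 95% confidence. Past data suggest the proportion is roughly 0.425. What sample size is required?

376

For a proportion with margin E = 0.05 at 95% confidence, z = 1.960.
n = p̂(1−p̂)(z/E)² = 0.425 × 0.575 × (1.960/0.05)² = 375.52
Round up: n = 376.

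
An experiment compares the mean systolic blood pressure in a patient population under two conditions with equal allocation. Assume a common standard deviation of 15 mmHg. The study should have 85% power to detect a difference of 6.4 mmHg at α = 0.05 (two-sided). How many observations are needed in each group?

For two equal groups, n per group = 2·((z_{α/2} + z_β)·σ/δ)².
z_{α/2} = 1.960; z_β = 1.036 (power 85%).
n = 2 × (2.996 × 15 / 6.4)² = 2 × 49.31 = 98.62
Round up: n = 99 per group.

99 per group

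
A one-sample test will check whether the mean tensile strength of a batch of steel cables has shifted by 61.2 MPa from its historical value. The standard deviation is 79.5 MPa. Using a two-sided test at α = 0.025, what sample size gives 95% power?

n = 26

For a one-sample z-test, n = ((z_{α/2} + z_β)·σ/δ)².
z_{α/2} = 2.241 (two-sided α = 0.025); z_β = 1.645 (power 95% → β = 0.05).
n = (3.886 × 79.5 / 61.2)² = 25.48
Round up: n = 26.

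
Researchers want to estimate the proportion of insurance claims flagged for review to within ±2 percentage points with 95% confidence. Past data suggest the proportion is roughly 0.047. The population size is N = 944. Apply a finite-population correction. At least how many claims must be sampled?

296

For a proportion with margin E = 0.02 at 95% confidence, z = 1.960.
n = p̂(1−p̂)(z/E)² = 0.047 × 0.953 × (1.960/0.02)² = 430.17 — call this n₀.
Finite-population correction with N = 944: n = n₀ / (1 + (n₀−1)/N) = 430.17 / 1.455 = 295.65
Round up: n = 296.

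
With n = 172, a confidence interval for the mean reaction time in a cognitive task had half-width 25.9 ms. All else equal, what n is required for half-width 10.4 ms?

1067

Margin of error scales as 1/√n, so n₂ = n₁·(E₁/E₂)².
n₂ = 172 × (25.9/10.4)² = 172 × 6.202 = 1066.74
Round up: n₂ = 1067.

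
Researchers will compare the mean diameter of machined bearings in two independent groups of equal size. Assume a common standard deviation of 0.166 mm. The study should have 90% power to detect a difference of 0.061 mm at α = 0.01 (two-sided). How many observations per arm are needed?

221 per group

For two equal groups, n per group = 2·((z_{α/2} + z_β)·σ/δ)².
z_{α/2} = 2.576; z_β = 1.282 (power 90%).
n = 2 × (3.858 × 0.166 / 0.061)² = 2 × 110.23 = 220.46
Round up: n = 221 per group.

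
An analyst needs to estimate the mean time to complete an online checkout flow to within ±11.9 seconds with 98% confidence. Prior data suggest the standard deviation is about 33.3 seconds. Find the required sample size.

For a mean, the margin of error is E = z·σ/√n, so n = (zσ/E)².
At 98% confidence, z = 2.326.
n = (2.326 × 33.3 / 11.9)² = 42.37
Round up: n = 43.

n = 43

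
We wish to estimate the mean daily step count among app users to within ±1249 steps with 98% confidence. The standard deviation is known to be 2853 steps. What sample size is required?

For a mean, the margin of error is E = z·σ/√n, so n = (zσ/E)².
At 98% confidence, z = 2.326.
n = (2.326 × 2853 / 1249)² = 28.23
Round up: n = 29.

n = 29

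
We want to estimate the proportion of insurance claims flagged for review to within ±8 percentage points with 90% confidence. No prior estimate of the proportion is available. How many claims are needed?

n = 106

For a proportion with margin E = 0.08 at 90% confidence, z = 1.645.
With no prior estimate, use p = 0.5, which maximizes p(1−p) at 0.25.
n = 0.25 × (z/E)² = 0.25 × (1.645/0.08)² = 105.70
Round up: n = 106.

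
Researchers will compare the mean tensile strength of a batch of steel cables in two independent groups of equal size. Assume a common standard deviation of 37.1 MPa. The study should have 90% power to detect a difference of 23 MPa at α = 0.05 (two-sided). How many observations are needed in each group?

For two equal groups, n per group = 2·((z_{α/2} + z_β)·σ/δ)².
z_{α/2} = 1.960; z_β = 1.282 (power 90%).
n = 2 × (3.242 × 37.1 / 23)² = 2 × 27.35 = 54.70
Round up: n = 55 per group.

55 per group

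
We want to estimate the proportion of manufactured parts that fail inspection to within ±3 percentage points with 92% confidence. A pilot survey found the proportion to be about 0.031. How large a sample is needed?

103

For a proportion with margin E = 0.03 at 92% confidence, z = 1.751.
n = p̂(1−p̂)(z/E)² = 0.031 × 0.969 × (1.751/0.03)² = 102.33
Round up: n = 103.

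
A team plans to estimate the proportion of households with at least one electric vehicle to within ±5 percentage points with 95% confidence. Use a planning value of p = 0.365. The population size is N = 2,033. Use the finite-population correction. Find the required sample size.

For a proportion with margin E = 0.05 at 95% confidence, z = 1.960.
n = p̂(1−p̂)(z/E)² = 0.365 × 0.635 × (1.960/0.05)² = 356.15 — call this n₀.
Finite-population correction with N = 2,033: n = n₀ / (1 + (n₀−1)/N) = 356.15 / 1.175 = 303.11
Round up: n = 304.

n = 304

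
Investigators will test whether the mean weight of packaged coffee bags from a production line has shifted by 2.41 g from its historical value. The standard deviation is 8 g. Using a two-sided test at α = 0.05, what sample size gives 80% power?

87

For a one-sample z-test, n = ((z_{α/2} + z_β)·σ/δ)².
z_{α/2} = 1.960 (two-sided α = 0.05); z_β = 0.842 (power 80% → β = 0.2).
n = (2.802 × 8 / 2.41)² = 86.51
Round up: n = 87.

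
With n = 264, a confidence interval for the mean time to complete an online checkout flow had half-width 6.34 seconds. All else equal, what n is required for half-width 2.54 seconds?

Margin of error scales as 1/√n, so n₂ = n₁·(E₁/E₂)².
n₂ = 264 × (6.34/2.54)² = 264 × 6.23 = 1644.72
Round up: n₂ = 1645.

1645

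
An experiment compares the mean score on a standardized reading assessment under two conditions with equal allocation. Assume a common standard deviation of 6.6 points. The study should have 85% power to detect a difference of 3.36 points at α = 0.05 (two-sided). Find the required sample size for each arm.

For two equal groups, n per group = 2·((z_{α/2} + z_β)·σ/δ)².
z_{α/2} = 1.960; z_β = 1.036 (power 85%).
n = 2 × (2.996 × 6.6 / 3.36)² = 2 × 34.63 = 69.26
Round up: n = 70 per group.

70 per group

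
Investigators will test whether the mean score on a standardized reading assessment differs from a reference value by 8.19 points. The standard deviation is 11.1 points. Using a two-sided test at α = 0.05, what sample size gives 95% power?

24

For a one-sample z-test, n = ((z_{α/2} + z_β)·σ/δ)².
z_{α/2} = 1.960 (two-sided α = 0.05); z_β = 1.645 (power 95% → β = 0.05).
n = (3.605 × 11.1 / 8.19)² = 23.87
Round up: n = 24.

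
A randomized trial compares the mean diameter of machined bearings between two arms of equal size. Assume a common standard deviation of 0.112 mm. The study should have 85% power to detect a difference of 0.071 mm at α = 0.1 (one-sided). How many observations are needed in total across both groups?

54 total

For two equal groups, n per group = 2·((z_α + z_β)·σ/δ)².
z_α = 1.282; z_β = 1.036 (power 85%).
n = 2 × (2.318 × 0.112 / 0.071)² = 2 × 13.37 = 26.74
Round up: n = 27 per group.
Total across both groups: 2 × 27 = 54.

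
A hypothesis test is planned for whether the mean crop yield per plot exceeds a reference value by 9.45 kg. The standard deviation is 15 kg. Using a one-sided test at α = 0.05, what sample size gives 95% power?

n = 28

For a one-sample z-test, n = ((z_α + z_β)·σ/δ)².
z_α = 1.645 (one-sided α = 0.05); z_β = 1.645 (power 95% → β = 0.05).
n = (3.290 × 15 / 9.45)² = 27.27
Round up: n = 28.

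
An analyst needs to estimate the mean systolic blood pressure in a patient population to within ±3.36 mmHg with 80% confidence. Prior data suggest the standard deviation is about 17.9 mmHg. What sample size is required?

n = 47

For a mean, the margin of error is E = z·σ/√n, so n = (zσ/E)².
At 80% confidence, z = 1.282.
n = (1.282 × 17.9 / 3.36)² = 46.64
Round up: n = 47.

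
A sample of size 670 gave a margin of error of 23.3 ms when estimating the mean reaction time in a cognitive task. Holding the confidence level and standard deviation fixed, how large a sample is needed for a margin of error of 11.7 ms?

Margin of error scales as 1/√n, so n₂ = n₁·(E₁/E₂)².
n₂ = 670 × (23.3/11.7)² = 670 × 3.966 = 2657.22
Round up: n₂ = 2658.

2658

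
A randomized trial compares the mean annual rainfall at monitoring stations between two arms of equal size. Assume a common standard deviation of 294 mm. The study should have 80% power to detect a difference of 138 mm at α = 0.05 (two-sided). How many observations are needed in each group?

For two equal groups, n per group = 2·((z_{α/2} + z_β)·σ/δ)².
z_{α/2} = 1.960; z_β = 0.842 (power 80%).
n = 2 × (2.802 × 294 / 138)² = 2 × 35.63 = 71.26
Round up: n = 72 per group.

72 per group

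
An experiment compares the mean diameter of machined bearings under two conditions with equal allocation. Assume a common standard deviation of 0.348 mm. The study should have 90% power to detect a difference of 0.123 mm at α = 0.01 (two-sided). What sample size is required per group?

239 per group

For two equal groups, n per group = 2·((z_{α/2} + z_β)·σ/δ)².
z_{α/2} = 2.576; z_β = 1.282 (power 90%).
n = 2 × (3.858 × 0.348 / 0.123)² = 2 × 119.14 = 238.28
Round up: n = 239 per group.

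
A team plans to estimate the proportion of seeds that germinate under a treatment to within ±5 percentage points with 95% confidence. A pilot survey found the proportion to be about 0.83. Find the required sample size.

217

For a proportion with margin E = 0.05 at 95% confidence, z = 1.960.
n = p̂(1−p̂)(z/E)² = 0.83 × 0.17 × (1.960/0.05)² = 216.82
Round up: n = 217.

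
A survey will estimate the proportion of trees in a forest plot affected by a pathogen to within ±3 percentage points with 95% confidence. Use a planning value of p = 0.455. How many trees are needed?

For a proportion with margin E = 0.03 at 95% confidence, z = 1.960.
n = p̂(1−p̂)(z/E)² = 0.455 × 0.545 × (1.960/0.03)² = 1058.47
Round up: n = 1059.

1059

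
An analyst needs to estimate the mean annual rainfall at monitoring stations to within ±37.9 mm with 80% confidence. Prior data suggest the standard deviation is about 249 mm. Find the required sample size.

For a mean, the margin of error is E = z·σ/√n, so n = (zσ/E)².
At 80% confidence, z = 1.282.
n = (1.282 × 249 / 37.9)² = 70.94
Round up: n = 71.

n = 71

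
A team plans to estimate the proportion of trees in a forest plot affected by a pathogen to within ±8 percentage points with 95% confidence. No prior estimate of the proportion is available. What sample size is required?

n = 151

For a proportion with margin E = 0.08 at 95% confidence, z = 1.960.
With no prior estimate, use p = 0.5, which maximizes p(1−p) at 0.25.
n = 0.25 × (z/E)² = 0.25 × (1.960/0.08)² = 150.06
Round up: n = 151.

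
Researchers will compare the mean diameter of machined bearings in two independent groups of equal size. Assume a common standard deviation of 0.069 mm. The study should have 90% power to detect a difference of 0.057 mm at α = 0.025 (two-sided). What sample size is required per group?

37 per group

For two equal groups, n per group = 2·((z_{α/2} + z_β)·σ/δ)².
z_{α/2} = 2.241; z_β = 1.282 (power 90%).
n = 2 × (3.523 × 0.069 / 0.057)² = 2 × 18.19 = 36.38
Round up: n = 37 per group.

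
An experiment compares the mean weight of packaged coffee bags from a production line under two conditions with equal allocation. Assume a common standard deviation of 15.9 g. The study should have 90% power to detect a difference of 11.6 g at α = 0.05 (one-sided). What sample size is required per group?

For two equal groups, n per group = 2·((z_α + z_β)·σ/δ)².
z_α = 1.645; z_β = 1.282 (power 90%).
n = 2 × (2.927 × 15.9 / 11.6)² = 2 × 16.10 = 32.20
Round up: n = 33 per group.

33 per group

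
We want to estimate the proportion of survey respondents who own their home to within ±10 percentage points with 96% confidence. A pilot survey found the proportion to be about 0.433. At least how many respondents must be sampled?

For a proportion with margin E = 0.1 at 96% confidence, z = 2.054.
n = p̂(1−p̂)(z/E)² = 0.433 × 0.567 × (2.054/0.1)² = 103.58
Round up: n = 104.

104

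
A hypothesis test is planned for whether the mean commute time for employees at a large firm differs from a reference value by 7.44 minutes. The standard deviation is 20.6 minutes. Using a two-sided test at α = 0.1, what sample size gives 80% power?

48

For a one-sample z-test, n = ((z_{α/2} + z_β)·σ/δ)².
z_{α/2} = 1.645 (two-sided α = 0.1); z_β = 0.842 (power 80% → β = 0.2).
n = (2.487 × 20.6 / 7.44)² = 47.42
Round up: n = 48.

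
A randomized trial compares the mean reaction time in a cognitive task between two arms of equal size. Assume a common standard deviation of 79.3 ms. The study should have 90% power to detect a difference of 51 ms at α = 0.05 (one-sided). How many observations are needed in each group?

For two equal groups, n per group = 2·((z_α + z_β)·σ/δ)².
z_α = 1.645; z_β = 1.282 (power 90%).
n = 2 × (2.927 × 79.3 / 51)² = 2 × 20.71 = 41.42
Round up: n = 42 per group.

42 per group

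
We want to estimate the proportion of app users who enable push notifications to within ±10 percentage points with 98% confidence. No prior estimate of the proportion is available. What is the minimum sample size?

For a proportion with margin E = 0.1 at 98% confidence, z = 2.326.
With no prior estimate, use p = 0.5, which maximizes p(1−p) at 0.25.
n = 0.25 × (z/E)² = 0.25 × (2.326/0.1)² = 135.26
Round up: n = 136.

n = 136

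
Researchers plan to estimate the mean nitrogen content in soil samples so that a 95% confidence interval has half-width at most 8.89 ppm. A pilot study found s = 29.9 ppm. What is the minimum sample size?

For a mean, the margin of error is E = z·σ/√n, so n = (zσ/E)².
At 95% confidence, z = 1.960.
n = (1.960 × 29.9 / 8.89)² = 43.46
Round up: n = 44.

44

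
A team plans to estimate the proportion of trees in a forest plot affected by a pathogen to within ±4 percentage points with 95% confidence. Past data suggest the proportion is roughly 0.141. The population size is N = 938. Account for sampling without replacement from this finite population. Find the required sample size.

n = 223

For a proportion with margin E = 0.04 at 95% confidence, z = 1.960.
n = p̂(1−p̂)(z/E)² = 0.141 × 0.859 × (1.960/0.04)² = 290.81 — call this n₀.
Finite-population correction with N = 938: n = n₀ / (1 + (n₀−1)/N) = 290.81 / 1.309 = 222.16
Round up: n = 223.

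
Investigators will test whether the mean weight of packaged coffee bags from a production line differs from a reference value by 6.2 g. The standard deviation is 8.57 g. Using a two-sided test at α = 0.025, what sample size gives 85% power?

For a one-sample z-test, n = ((z_{α/2} + z_β)·σ/δ)².
z_{α/2} = 2.241 (two-sided α = 0.025); z_β = 1.036 (power 85% → β = 0.15).
n = (3.277 × 8.57 / 6.2)² = 20.52
Round up: n = 21.

21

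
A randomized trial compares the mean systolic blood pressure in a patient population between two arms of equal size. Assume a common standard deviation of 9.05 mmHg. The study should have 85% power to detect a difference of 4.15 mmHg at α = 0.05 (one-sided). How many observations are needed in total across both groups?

138 total

For two equal groups, n per group = 2·((z_α + z_β)·σ/δ)².
z_α = 1.645; z_β = 1.036 (power 85%).
n = 2 × (2.681 × 9.05 / 4.15)² = 2 × 34.18 = 68.36
Round up: n = 69 per group.
Total across both groups: 2 × 69 = 138.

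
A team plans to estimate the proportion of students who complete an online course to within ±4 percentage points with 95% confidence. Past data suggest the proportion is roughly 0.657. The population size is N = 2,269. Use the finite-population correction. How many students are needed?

For a proportion with margin E = 0.04 at 95% confidence, z = 1.960.
n = p̂(1−p̂)(z/E)² = 0.657 × 0.343 × (1.960/0.04)² = 541.07 — call this n₀.
Finite-population correction with N = 2,269: n = n₀ / (1 + (n₀−1)/N) = 541.07 / 1.238 = 437.05
Round up: n = 438.

n = 438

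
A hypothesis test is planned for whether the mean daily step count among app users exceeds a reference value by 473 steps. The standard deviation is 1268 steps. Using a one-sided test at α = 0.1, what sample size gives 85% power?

For a one-sample z-test, n = ((z_α + z_β)·σ/δ)².
z_α = 1.282 (one-sided α = 0.1); z_β = 1.036 (power 85% → β = 0.15).
n = (2.318 × 1268 / 473)² = 38.61
Round up: n = 39.

39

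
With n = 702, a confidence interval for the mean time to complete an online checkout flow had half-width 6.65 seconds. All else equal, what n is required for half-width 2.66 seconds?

Margin of error scales as 1/√n, so n₂ = n₁·(E₁/E₂)².
n₂ = 702 × (6.65/2.66)² = 702 × 6.25 = 4387.50
Round up: n₂ = 4388.

4388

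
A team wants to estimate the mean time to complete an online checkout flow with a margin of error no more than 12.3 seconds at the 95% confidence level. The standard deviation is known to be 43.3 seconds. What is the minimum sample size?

48

For a mean, the margin of error is E = z·σ/√n, so n = (zσ/E)².
At 95% confidence, z = 1.960.
n = (1.960 × 43.3 / 12.3)² = 47.61
Round up: n = 48.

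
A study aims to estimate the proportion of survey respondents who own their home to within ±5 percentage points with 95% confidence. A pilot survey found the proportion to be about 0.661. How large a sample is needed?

345

For a proportion with margin E = 0.05 at 95% confidence, z = 1.960.
n = p̂(1−p̂)(z/E)² = 0.661 × 0.339 × (1.960/0.05)² = 344.33
Round up: n = 345.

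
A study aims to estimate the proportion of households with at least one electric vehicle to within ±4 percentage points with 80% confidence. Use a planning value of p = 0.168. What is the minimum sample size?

For a proportion with margin E = 0.04 at 80% confidence, z = 1.282.
n = p̂(1−p̂)(z/E)² = 0.168 × 0.832 × (1.282/0.04)² = 143.58
Round up: n = 144.

n = 144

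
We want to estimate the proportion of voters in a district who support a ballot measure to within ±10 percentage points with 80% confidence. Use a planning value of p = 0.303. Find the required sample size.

35

For a proportion with margin E = 0.1 at 80% confidence, z = 1.282.
n = p̂(1−p̂)(z/E)² = 0.303 × 0.697 × (1.282/0.1)² = 34.71
Round up: n = 35.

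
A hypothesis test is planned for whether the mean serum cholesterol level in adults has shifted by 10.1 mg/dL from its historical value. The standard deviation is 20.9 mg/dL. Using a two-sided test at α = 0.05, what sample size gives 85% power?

For a one-sample z-test, n = ((z_{α/2} + z_β)·σ/δ)².
z_{α/2} = 1.960 (two-sided α = 0.05); z_β = 1.036 (power 85% → β = 0.15).
n = (2.996 × 20.9 / 10.1)² = 38.44
Round up: n = 39.

n = 39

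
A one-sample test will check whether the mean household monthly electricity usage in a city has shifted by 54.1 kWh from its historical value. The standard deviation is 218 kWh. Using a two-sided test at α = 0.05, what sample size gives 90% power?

171

For a one-sample z-test, n = ((z_{α/2} + z_β)·σ/δ)².
z_{α/2} = 1.960 (two-sided α = 0.05); z_β = 1.282 (power 90% → β = 0.1).
n = (3.242 × 218 / 54.1)² = 170.67
Round up: n = 171.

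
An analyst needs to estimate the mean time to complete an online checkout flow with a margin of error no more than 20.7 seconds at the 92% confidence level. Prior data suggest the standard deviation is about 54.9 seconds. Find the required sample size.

n = 22

For a mean, the margin of error is E = z·σ/√n, so n = (zσ/E)².
At 92% confidence, z = 1.751.
n = (1.751 × 54.9 / 20.7)² = 21.57
Round up: n = 22.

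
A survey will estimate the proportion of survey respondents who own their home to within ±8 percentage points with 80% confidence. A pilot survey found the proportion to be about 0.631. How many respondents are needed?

60

For a proportion with margin E = 0.08 at 80% confidence, z = 1.282.
n = p̂(1−p̂)(z/E)² = 0.631 × 0.369 × (1.282/0.08)² = 59.79
Round up: n = 60.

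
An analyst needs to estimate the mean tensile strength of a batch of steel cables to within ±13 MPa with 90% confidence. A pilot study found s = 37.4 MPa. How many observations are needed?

23

For a mean, the margin of error is E = z·σ/√n, so n = (zσ/E)².
At 90% confidence, z = 1.645.
n = (1.645 × 37.4 / 13)² = 22.40
Round up: n = 23.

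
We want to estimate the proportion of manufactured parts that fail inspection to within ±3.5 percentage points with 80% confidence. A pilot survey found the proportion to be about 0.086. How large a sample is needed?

n = 106

For a proportion with margin E = 0.035 at 80% confidence, z = 1.282.
n = p̂(1−p̂)(z/E)² = 0.086 × 0.914 × (1.282/0.035)² = 105.46
Round up: n = 106.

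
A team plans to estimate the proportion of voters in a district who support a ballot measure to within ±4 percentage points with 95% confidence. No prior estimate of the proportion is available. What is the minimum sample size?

n = 601

For a proportion with margin E = 0.04 at 95% confidence, z = 1.960.
With no prior estimate, use p = 0.5, which maximizes p(1−p) at 0.25.
n = 0.25 × (z/E)² = 0.25 × (1.960/0.04)² = 600.25
Round up: n = 601.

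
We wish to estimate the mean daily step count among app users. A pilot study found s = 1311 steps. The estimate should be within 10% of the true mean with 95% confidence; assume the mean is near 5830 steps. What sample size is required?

20

For a mean, the margin of error is E = z·σ/√n, so n = (zσ/E)².
At 95% confidence, z = 1.960.
E = 10% of 5830 = 583 steps.
n = (1.960 × 1311 / 583)² = 19.43
Round up: n = 20.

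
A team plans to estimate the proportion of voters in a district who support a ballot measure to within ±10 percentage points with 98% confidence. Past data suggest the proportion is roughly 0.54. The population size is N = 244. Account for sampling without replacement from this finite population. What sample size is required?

For a proportion with margin E = 0.1 at 98% confidence, z = 2.326.
n = p̂(1−p̂)(z/E)² = 0.54 × 0.46 × (2.326/0.1)² = 134.39 — call this n₀.
Finite-population correction with N = 244: n = n₀ / (1 + (n₀−1)/N) = 134.39 / 1.547 = 86.87
Round up: n = 87.

87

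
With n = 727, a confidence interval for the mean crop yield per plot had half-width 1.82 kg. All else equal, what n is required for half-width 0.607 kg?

6536

Margin of error scales as 1/√n, so n₂ = n₁·(E₁/E₂)².
n₂ = 727 × (1.82/0.607)² = 727 × 8.99 = 6535.73
Round up: n₂ = 6536.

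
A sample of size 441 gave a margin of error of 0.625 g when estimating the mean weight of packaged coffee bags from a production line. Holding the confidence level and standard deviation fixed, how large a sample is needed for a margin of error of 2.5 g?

Margin of error scales as 1/√n, so n₂ = n₁·(E₁/E₂)².
n₂ = 441 × (0.625/2.5)² = 441 × 0.0625 = 27.56
Round up: n₂ = 28.

n = 28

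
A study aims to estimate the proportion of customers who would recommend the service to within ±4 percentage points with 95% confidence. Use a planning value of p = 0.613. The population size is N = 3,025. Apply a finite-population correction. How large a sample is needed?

For a proportion with margin E = 0.04 at 95% confidence, z = 1.960.
n = p̂(1−p̂)(z/E)² = 0.613 × 0.387 × (1.960/0.04)² = 569.59 — call this n₀.
Finite-population correction with N = 3,025: n = n₀ / (1 + (n₀−1)/N) = 569.59 / 1.188 = 479.45
Round up: n = 480.

480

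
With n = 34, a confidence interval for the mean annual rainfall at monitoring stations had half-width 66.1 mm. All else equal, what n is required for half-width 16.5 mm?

Margin of error scales as 1/√n, so n₂ = n₁·(E₁/E₂)².
n₂ = 34 × (66.1/16.5)² = 34 × 16.05 = 545.70
Round up: n₂ = 546.

546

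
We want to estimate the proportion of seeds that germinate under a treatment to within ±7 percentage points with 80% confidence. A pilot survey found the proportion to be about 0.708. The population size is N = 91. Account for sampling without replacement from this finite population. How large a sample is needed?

For a proportion with margin E = 0.07 at 80% confidence, z = 1.282.
n = p̂(1−p̂)(z/E)² = 0.708 × 0.292 × (1.282/0.07)² = 69.34 — call this n₀.
Finite-population correction with N = 91: n = n₀ / (1 + (n₀−1)/N) = 69.34 / 1.751 = 39.60
Round up: n = 40.

40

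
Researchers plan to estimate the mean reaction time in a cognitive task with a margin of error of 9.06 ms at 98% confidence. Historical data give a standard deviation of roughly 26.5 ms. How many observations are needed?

47

For a mean, the margin of error is E = z·σ/√n, so n = (zσ/E)².
At 98% confidence, z = 2.326.
n = (2.326 × 26.5 / 9.06)² = 46.29
Round up: n = 47.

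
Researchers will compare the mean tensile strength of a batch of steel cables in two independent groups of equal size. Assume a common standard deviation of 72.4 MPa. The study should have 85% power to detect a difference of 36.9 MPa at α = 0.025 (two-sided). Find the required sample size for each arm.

83 per group

For two equal groups, n per group = 2·((z_{α/2} + z_β)·σ/δ)².
z_{α/2} = 2.241; z_β = 1.036 (power 85%).
n = 2 × (3.277 × 72.4 / 36.9)² = 2 × 41.34 = 82.68
Round up: n = 83 per group.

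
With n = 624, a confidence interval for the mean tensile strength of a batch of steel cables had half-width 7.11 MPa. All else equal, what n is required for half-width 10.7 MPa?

Margin of error scales as 1/√n, so n₂ = n₁·(E₁/E₂)².
n₂ = 624 × (7.11/10.7)² = 624 × 0.4415 = 275.50
Round up: n₂ = 276.

276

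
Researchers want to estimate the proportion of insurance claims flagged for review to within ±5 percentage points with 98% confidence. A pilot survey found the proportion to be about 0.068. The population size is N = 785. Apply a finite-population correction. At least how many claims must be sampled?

n = 117

For a proportion with margin E = 0.05 at 98% confidence, z = 2.326.
n = p̂(1−p̂)(z/E)² = 0.068 × 0.932 × (2.326/0.05)² = 137.15 — call this n₀.
Finite-population correction with N = 785: n = n₀ / (1 + (n₀−1)/N) = 137.15 / 1.173 = 116.92
Round up: n = 117.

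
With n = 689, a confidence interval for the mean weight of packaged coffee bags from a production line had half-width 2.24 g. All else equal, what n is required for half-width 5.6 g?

111

Margin of error scales as 1/√n, so n₂ = n₁·(E₁/E₂)².
n₂ = 689 × (2.24/5.6)² = 689 × 0.16 = 110.24
Round up: n₂ = 111.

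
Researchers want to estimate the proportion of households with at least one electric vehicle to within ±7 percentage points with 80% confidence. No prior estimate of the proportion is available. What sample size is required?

84

For a proportion with margin E = 0.07 at 80% confidence, z = 1.282.
With no prior estimate, use p = 0.5, which maximizes p(1−p) at 0.25.
n = 0.25 × (z/E)² = 0.25 × (1.282/0.07)² = 83.85
Round up: n = 84.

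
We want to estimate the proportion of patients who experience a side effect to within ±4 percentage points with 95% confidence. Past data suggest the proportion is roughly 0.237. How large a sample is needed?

n = 435

For a proportion with margin E = 0.04 at 95% confidence, z = 1.960.
n = p̂(1−p̂)(z/E)² = 0.237 × 0.763 × (1.960/0.04)² = 434.18
Round up: n = 435.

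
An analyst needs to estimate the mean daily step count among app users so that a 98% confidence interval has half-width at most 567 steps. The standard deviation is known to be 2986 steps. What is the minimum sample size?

For a mean, the margin of error is E = z·σ/√n, so n = (zσ/E)².
At 98% confidence, z = 2.326.
n = (2.326 × 2986 / 567)² = 150.05
Round up: n = 151.

151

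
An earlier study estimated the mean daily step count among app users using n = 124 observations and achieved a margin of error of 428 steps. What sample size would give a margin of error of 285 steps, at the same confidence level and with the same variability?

Margin of error scales as 1/√n, so n₂ = n₁·(E₁/E₂)².
n₂ = 124 × (428/285)² = 124 × 2.255 = 279.62
Round up: n₂ = 280.

280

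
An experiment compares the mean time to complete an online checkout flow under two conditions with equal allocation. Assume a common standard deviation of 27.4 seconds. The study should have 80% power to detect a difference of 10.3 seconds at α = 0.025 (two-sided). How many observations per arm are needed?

135 per group

For two equal groups, n per group = 2·((z_{α/2} + z_β)·σ/δ)².
z_{α/2} = 2.241; z_β = 0.842 (power 80%).
n = 2 × (3.083 × 27.4 / 10.3)² = 2 × 67.26 = 134.52
Round up: n = 135 per group.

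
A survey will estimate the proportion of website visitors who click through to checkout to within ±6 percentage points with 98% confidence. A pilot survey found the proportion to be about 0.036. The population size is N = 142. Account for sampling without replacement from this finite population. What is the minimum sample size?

For a proportion with margin E = 0.06 at 98% confidence, z = 2.326.
n = p̂(1−p̂)(z/E)² = 0.036 × 0.964 × (2.326/0.06)² = 52.16 — call this n₀.
Finite-population correction with N = 142: n = n₀ / (1 + (n₀−1)/N) = 52.16 / 1.36 = 38.35
Round up: n = 39.

n = 39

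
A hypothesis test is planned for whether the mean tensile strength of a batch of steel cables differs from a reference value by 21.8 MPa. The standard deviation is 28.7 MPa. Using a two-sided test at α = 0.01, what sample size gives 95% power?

For a one-sample z-test, n = ((z_{α/2} + z_β)·σ/δ)².
z_{α/2} = 2.576 (two-sided α = 0.01); z_β = 1.645 (power 95% → β = 0.05).
n = (4.221 × 28.7 / 21.8)² = 30.88
Round up: n = 31.

n = 31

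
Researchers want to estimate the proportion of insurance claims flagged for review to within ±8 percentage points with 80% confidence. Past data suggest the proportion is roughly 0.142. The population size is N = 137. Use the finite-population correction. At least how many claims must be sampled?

26

For a proportion with margin E = 0.08 at 80% confidence, z = 1.282.
n = p̂(1−p̂)(z/E)² = 0.142 × 0.858 × (1.282/0.08)² = 31.29 — call this n₀.
Finite-population correction with N = 137: n = n₀ / (1 + (n₀−1)/N) = 31.29 / 1.221 = 25.63
Round up: n = 26.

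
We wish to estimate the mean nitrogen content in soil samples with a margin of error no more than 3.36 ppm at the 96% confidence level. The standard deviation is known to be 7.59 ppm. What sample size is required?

n = 22

For a mean, the margin of error is E = z·σ/√n, so n = (zσ/E)².
At 96% confidence, z = 2.054.
n = (2.054 × 7.59 / 3.36)² = 21.53
Round up: n = 22.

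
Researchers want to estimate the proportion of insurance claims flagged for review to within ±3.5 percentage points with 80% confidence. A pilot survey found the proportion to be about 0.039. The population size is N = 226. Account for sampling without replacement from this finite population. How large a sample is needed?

For a proportion with margin E = 0.035 at 80% confidence, z = 1.282.
n = p̂(1−p̂)(z/E)² = 0.039 × 0.961 × (1.282/0.035)² = 50.28 — call this n₀.
Finite-population correction with N = 226: n = n₀ / (1 + (n₀−1)/N) = 50.28 / 1.218 = 41.28
Round up: n = 42.

n = 42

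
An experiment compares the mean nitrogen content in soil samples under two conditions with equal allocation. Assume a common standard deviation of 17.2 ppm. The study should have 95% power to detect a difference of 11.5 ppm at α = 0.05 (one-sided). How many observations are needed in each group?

49 per group

For two equal groups, n per group = 2·((z_α + z_β)·σ/δ)².
z_α = 1.645; z_β = 1.645 (power 95%).
n = 2 × (3.290 × 17.2 / 11.5)² = 2 × 24.21 = 48.42
Round up: n = 49 per group.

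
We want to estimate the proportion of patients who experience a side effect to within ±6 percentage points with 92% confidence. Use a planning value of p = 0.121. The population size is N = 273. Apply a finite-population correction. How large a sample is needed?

For a proportion with margin E = 0.06 at 92% confidence, z = 1.751.
n = p̂(1−p̂)(z/E)² = 0.121 × 0.879 × (1.751/0.06)² = 90.58 — call this n₀.
Finite-population correction with N = 273: n = n₀ / (1 + (n₀−1)/N) = 90.58 / 1.328 = 68.21
Round up: n = 69.

69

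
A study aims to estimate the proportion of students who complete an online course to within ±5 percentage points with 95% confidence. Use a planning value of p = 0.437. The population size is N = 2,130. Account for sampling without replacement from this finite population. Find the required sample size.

322

For a proportion with margin E = 0.05 at 95% confidence, z = 1.960.
n = p̂(1−p̂)(z/E)² = 0.437 × 0.563 × (1.960/0.05)² = 378.06 — call this n₀.
Finite-population correction with N = 2,130: n = n₀ / (1 + (n₀−1)/N) = 378.06 / 1.177 = 321.21
Round up: n = 322.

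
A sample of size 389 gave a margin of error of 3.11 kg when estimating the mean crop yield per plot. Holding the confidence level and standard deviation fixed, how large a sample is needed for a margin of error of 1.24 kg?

Margin of error scales as 1/√n, so n₂ = n₁·(E₁/E₂)².
n₂ = 389 × (3.11/1.24)² = 389 × 6.29 = 2446.81
Round up: n₂ = 2447.

2447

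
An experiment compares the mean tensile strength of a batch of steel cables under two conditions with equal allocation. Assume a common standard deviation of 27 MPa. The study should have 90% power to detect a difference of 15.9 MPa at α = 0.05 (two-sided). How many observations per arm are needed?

61 per group

For two equal groups, n per group = 2·((z_{α/2} + z_β)·σ/δ)².
z_{α/2} = 1.960; z_β = 1.282 (power 90%).
n = 2 × (3.242 × 27 / 15.9)² = 2 × 30.31 = 60.62
Round up: n = 61 per group.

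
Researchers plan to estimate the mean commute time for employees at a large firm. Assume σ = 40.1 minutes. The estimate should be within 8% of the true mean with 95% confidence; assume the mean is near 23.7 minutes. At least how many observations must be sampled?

1719

For a mean, the margin of error is E = z·σ/√n, so n = (zσ/E)².
At 95% confidence, z = 1.960.
E = 8% of 23.7 = 1.896 minutes.
n = (1.960 × 40.1 / 1.896)² = 1718.40
Round up: n = 1719.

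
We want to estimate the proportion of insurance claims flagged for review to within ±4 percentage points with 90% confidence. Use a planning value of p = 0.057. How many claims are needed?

For a proportion with margin E = 0.04 at 90% confidence, z = 1.645.
n = p̂(1−p̂)(z/E)² = 0.057 × 0.943 × (1.645/0.04)² = 90.91
Round up: n = 91.

n = 91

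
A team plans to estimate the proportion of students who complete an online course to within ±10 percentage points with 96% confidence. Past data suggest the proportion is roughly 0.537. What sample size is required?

For a proportion with margin E = 0.1 at 96% confidence, z = 2.054.
n = p̂(1−p̂)(z/E)² = 0.537 × 0.463 × (2.054/0.1)² = 104.90
Round up: n = 105.

105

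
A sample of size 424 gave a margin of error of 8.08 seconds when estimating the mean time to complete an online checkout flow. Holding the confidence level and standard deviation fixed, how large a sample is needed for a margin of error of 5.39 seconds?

Margin of error scales as 1/√n, so n₂ = n₁·(E₁/E₂)².
n₂ = 424 × (8.08/5.39)² = 424 × 2.247 = 952.73
Round up: n₂ = 953.

953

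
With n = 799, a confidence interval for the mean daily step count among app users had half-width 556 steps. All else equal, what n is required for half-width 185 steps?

n = 7217

Margin of error scales as 1/√n, so n₂ = n₁·(E₁/E₂)².
n₂ = 799 × (556/185)² = 799 × 9.032 = 7216.57
Round up: n₂ = 7217.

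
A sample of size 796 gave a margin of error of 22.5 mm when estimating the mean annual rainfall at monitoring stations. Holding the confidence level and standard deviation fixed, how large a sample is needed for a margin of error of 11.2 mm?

3213

Margin of error scales as 1/√n, so n₂ = n₁·(E₁/E₂)².
n₂ = 796 × (22.5/11.2)² = 796 × 4.036 = 3212.66
Round up: n₂ = 3213.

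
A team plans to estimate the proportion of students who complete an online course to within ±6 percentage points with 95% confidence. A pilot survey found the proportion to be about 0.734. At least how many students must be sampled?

For a proportion with margin E = 0.06 at 95% confidence, z = 1.960.
n = p̂(1−p̂)(z/E)² = 0.734 × 0.266 × (1.960/0.06)² = 208.35
Round up: n = 209.

209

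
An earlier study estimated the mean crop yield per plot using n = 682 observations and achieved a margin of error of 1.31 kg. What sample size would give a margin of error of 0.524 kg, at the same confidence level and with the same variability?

4263

Margin of error scales as 1/√n, so n₂ = n₁·(E₁/E₂)².
n₂ = 682 × (1.31/0.524)² = 682 × 6.25 = 4262.50
Round up: n₂ = 4263.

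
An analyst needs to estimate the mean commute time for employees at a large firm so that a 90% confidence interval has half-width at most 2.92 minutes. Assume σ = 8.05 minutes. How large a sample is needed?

For a mean, the margin of error is E = z·σ/√n, so n = (zσ/E)².
At 90% confidence, z = 1.645.
n = (1.645 × 8.05 / 2.92)² = 20.57
Round up: n = 21.

n = 21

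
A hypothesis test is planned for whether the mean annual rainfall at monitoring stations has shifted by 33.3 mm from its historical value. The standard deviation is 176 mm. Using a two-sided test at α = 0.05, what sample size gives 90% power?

n = 294

For a one-sample z-test, n = ((z_{α/2} + z_β)·σ/δ)².
z_{α/2} = 1.960 (two-sided α = 0.05); z_β = 1.282 (power 90% → β = 0.1).
n = (3.242 × 176 / 33.3)² = 293.60
Round up: n = 294.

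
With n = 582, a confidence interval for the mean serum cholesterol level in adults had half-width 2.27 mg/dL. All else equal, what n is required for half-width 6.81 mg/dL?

Margin of error scales as 1/√n, so n₂ = n₁·(E₁/E₂)².
n₂ = 582 × (2.27/6.81)² = 582 × 0.1111 = 64.66
Round up: n₂ = 65.

65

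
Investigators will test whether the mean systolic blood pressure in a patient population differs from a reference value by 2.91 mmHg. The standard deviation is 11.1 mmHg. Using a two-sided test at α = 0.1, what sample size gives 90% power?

For a one-sample z-test, n = ((z_{α/2} + z_β)·σ/δ)².
z_{α/2} = 1.645 (two-sided α = 0.1); z_β = 1.282 (power 90% → β = 0.1).
n = (2.927 × 11.1 / 2.91)² = 124.65
Round up: n = 125.

125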